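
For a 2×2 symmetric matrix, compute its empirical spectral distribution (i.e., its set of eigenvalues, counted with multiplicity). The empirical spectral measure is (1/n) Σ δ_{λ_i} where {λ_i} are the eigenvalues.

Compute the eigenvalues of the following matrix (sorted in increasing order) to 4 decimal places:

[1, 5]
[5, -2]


Since M is real symmetric, both eigenvalues are real; they are the roots of det(λI − M) = λ² − (tr M) λ + det M.
tr M = 1 + (-2) = -1.
det M = 1·(-2) − 5² = -2 − 25 = -27.
Characteristic polynomial: λ² + λ − 27 = 0.
Discriminant Δ = (tr M)² − 4·det M = 1 − (-108) = 109; √Δ = 10.440307.
λ = (tr M ± √Δ)/2 = (-1 ± 10.440307)/2, giving (tr M − √Δ)/2 = -5.7202 and (tr M + √Δ)/2 = 4.7202.

Eigenvalues sorted in increasing order: [-5.7202, 4.7202].


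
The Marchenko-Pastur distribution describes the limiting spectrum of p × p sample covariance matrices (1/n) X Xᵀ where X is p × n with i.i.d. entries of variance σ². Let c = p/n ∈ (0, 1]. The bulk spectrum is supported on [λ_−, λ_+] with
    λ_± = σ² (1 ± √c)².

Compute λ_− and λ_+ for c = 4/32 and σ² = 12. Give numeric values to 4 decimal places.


c = 4/32 = 0.125000; √c = 0.353553.
λ_− = σ² (1 − √c)² = 12 · (1 − 0.353553)² = 12 · (0.646447)² = 5.014719.
λ_+ = σ² (1 + √c)² = 12 · (1 + 0.353553)² = 12 · (1.353553)² = 21.985281.

Rounded to 4 decimal places: λ_− ≈ 5.0147, λ_+ ≈ 21.9853.


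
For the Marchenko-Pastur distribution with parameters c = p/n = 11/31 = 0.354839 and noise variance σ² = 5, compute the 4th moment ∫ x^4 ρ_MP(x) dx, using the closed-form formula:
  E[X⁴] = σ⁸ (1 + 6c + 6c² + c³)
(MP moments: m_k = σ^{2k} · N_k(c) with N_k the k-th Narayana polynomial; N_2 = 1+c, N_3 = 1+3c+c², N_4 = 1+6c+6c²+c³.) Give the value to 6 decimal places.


E[X⁴] = σ⁸ (1 + 6c + 6c² + c³) (fourth MP moment). With σ² = 5 (so σ⁸ = 625) and c = 11/31 = 0.354839: E[X⁴] = 625 · (1 + 6·0.354839 + 6·(0.354839)² + (0.354839)³) = 625 · 3.929173.

So E[X^4] = 2455.733275.


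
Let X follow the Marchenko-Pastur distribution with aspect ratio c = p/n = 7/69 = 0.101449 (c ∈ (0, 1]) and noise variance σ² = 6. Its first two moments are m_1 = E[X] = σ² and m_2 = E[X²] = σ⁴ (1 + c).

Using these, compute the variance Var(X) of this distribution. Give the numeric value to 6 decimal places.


m_1 = E[X] = σ² = 6, so m_1² = 36.
m_2 = E[X²] = σ⁴ (1 + c) = 36 · (1 + 0.101449) = 36 · 1.101449 = 39.652174.
(Note m_2 − m_1² simplifies to c · σ⁴ = 0.101449 · 36.)

Var(X) = m_2 − m_1² = 39.652174 − 36 = 3.652174.


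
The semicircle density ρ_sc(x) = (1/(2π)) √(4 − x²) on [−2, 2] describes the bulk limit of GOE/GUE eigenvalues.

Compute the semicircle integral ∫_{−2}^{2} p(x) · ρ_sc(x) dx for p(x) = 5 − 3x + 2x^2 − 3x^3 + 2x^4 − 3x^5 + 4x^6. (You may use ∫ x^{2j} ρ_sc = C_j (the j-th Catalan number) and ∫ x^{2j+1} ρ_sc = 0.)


Write p(x) = Σ a_i x^i, split into monomials and integrate each against ρ_sc separately.
Using ∫ x^{2j} ρ_sc = C_j = (1/(j+1)) C(2j, j) (Catalan numbers) and ∫ x^{2j+1} ρ_sc = 0 (odd monomials vanish by symmetry):
  i = 0 (even): a_0 · C_{0} = 5 · 1 = 5
  i = 1 (odd): ∫ x^1 ρ_sc = 0 (vanishes)
  i = 2 (even): a_2 · C_{1} = 2 · 1 = 2
  i = 3 (odd): ∫ x^3 ρ_sc = 0 (vanishes)
  i = 4 (even): a_4 · C_{2} = 2 · 2 = 4
  i = 5 (odd): ∫ x^5 ρ_sc = 0 (vanishes)
  i = 6 (even): a_6 · C_{3} = 4 · 5 = 20

Summing the contributions: ∫_{−2}^{2} p(x) ρ_sc(x) dx = 5 + 2 + 4 + 20 = 31.


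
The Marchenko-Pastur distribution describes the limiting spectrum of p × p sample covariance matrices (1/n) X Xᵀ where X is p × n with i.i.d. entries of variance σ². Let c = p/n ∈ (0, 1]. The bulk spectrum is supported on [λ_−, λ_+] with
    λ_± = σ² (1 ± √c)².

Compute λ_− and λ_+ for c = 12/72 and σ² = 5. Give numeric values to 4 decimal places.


c = 12/72 = 0.166667; √c = 0.408248.
λ_− = σ² (1 − √c)² = 5 · (1 − 0.408248)² = 5 · (0.591752)² = 1.750850.
λ_+ = σ² (1 + √c)² = 5 · (1 + 0.408248)² = 5 · (1.408248)² = 9.915816.

Rounded to 4 decimal places: λ_− ≈ 1.7509, λ_+ ≈ 9.9158.


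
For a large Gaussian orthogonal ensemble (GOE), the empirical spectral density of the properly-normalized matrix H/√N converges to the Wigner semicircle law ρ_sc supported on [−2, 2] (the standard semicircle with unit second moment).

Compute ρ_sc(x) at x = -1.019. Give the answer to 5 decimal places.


ρ_sc(x) = (1/(2π)) √(4 − x²). With x = -1.019:
  4 − x² = 4 − (-1.019)² = 4 − 1.038361 = 2.961639.
  √(4 − x²) = 1.720941.
  1/(2π) = 0.159155.
  ρ_sc(-1.019) = 0.159155 · 1.720941 = 0.273896.

Rounded to 5 decimal places: ρ_sc(-1.019) ≈ 0.27390.


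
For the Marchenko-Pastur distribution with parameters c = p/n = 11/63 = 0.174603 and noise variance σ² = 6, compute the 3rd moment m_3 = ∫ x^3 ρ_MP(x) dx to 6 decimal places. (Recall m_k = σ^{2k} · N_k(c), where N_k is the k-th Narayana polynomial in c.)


E[X³] = σ⁶ (1 + 3c + c²) (third MP moment). With σ² = 6 (so σ⁶ = 216) and c = 11/63 = 0.174603: E[X³] = 216 · (1 + 3·0.174603 + (0.174603)²) = 216 · 1.554296.

So E[X^3] = 335.727891.


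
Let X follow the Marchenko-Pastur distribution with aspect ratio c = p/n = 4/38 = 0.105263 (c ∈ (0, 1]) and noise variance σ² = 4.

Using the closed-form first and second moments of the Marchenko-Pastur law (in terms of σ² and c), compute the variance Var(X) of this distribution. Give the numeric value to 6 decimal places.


Recall the MP moments m_1 = E[X] = σ² and m_2 = E[X²] = σ⁴ (1 + c).
m_1 = E[X] = σ² = 4, so m_1² = 16.
m_2 = E[X²] = σ⁴ (1 + c) = 16 · (1 + 0.105263) = 16 · 1.105263 = 17.684211.
(Note m_2 − m_1² simplifies to c · σ⁴ = 0.105263 · 16.)

Var(X) = m_2 − m_1² = 17.684211 − 16 = 1.684211.


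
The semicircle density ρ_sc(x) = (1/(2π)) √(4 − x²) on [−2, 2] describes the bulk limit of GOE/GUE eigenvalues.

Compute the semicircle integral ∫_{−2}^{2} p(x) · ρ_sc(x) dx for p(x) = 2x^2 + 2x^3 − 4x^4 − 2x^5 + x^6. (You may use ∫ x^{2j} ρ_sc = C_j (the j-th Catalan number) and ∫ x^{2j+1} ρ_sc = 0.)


Write p(x) = Σ a_i x^i, split into monomials and integrate each against ρ_sc separately.
Using ∫ x^{2j} ρ_sc = C_j = (1/(j+1)) C(2j, j) (Catalan numbers) and ∫ x^{2j+1} ρ_sc = 0 (odd monomials vanish by symmetry):
  i = 2 (even): a_2 · C_{1} = 2 · 1 = 2
  i = 3 (odd): ∫ x^3 ρ_sc = 0 (vanishes)
  i = 4 (even): a_4 · C_{2} = -4 · 2 = -8
  i = 5 (odd): ∫ x^5 ρ_sc = 0 (vanishes)
  i = 6 (even): a_6 · C_{3} = 1 · 5 = 5

Summing the contributions: ∫_{−2}^{2} p(x) ρ_sc(x) dx = 2 + (-8) + 5 = -1.


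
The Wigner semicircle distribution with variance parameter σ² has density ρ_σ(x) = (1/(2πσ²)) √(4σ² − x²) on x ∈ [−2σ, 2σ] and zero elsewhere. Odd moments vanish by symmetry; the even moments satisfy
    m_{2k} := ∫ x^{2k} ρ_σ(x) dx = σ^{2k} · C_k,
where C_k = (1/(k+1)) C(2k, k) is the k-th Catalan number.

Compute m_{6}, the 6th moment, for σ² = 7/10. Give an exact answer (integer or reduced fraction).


By the scaled semicircle moment identity, m_{2k} = σ^{2k} · C_k with k = 3.
C_3 = (1/(k+1)) · C(2k, k) = (1/4) · C(6, 3) = (1/4) · 20 = 5.
σ^{2k} = (σ²)^k = (7/10)^3 = 343/1000.

Therefore m_{6} = σ^{6} · C_3 = (343/1000) · 5 = 343/200.


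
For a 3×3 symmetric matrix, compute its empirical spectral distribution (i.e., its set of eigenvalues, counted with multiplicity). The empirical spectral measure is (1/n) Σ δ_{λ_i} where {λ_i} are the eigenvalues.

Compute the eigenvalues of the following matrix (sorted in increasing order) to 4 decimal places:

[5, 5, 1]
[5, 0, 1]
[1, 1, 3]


Since M is real symmetric, all three eigenvalues are real; they are the roots of det(λI − M) = λ³ − (tr M) λ² + s λ − det M, where s is the sum of the principal 2×2 minors.
tr M = 5 + 0 + 3 = 8.
s = (5·0 − 5²) + (5·3 − 1²) + (0·3 − 1²) = -25 + 14 + (-1) = -12.
det M (expand along row 1) = 5·(-1) − 5·14 + 1·5 = -70.
Characteristic polynomial: λ³ − 8λ² − 12λ + 70 = 0.
Substitute λ = y + (tr M)/3 = y + 2.666667 to remove the quadratic term: y³ + p·y + q = 0 with p = s − (tr M)²/3 = -33.333333 and q = −2(tr M)³/27 + (tr M)·s/3 − det M = 0.074074.
Three real roots ⇒ use the trigonometric (Viète) form: r = 2√(−p/3) = 6.666667, φ = arccos(3q/(p·r)) = arccos(-0.001000) = 1.571796 rad.
y_k = r·cos(φ/3 − 2πk/3) for k = 0, 1, 2 gives y = 5.772391, 0.002222, -5.774613.
λ_k = y_k + 2.666667 gives λ = 8.4391, 2.6689, -3.1079 (check: the sum is 8.0000 = tr M).

Eigenvalues sorted in increasing order: [-3.1079, 2.6689, 8.4391].


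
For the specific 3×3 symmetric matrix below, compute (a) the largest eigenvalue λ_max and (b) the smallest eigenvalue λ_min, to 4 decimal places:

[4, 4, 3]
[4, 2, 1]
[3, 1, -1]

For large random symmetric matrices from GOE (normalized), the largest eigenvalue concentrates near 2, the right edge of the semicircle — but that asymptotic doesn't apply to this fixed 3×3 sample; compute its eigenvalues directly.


Since M is real symmetric, all three eigenvalues are real; they are the roots of det(λI − M) = λ³ − (tr M) λ² + s λ − det M, where s is the sum of the principal 2×2 minors.
tr M = 4 + 2 + (-1) = 5.
s = (4·2 − 4²) + (4·(-1) − 3²) + (2·(-1) − 1²) = -8 + (-13) + (-3) = -24.
det M (expand along row 1) = 4·(-3) − 4·(-7) + 3·(-2) = 10.
Characteristic polynomial: λ³ − 5λ² − 24λ − 10 = 0.
Substitute λ = y + (tr M)/3 = y + 1.666667 to remove the quadratic term: y³ + p·y + q = 0 with p = s − (tr M)²/3 = -32.333333 and q = −2(tr M)³/27 + (tr M)·s/3 − det M = -59.259259.
Three real roots ⇒ use the trigonometric (Viète) form: r = 2√(−p/3) = 6.565905, φ = arccos(3q/(p·r)) = arccos(0.837399) = 0.578289 rad.
y_k = r·cos(φ/3 − 2πk/3) for k = 0, 1, 2 gives y = 6.444296, -2.132826, -4.311470.
λ_k = y_k + 1.666667 gives λ = 8.1110, -0.4662, -2.6448 (check: the sum is 5.0000 = tr M).

Hence λ_max = 8.1110 and λ_min = -2.6448.


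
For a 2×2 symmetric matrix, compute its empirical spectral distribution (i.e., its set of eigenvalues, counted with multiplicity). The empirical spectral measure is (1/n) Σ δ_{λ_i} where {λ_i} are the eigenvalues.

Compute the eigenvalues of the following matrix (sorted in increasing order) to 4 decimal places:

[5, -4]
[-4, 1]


Since M is real symmetric, both eigenvalues are real; they are the roots of det(λI − M) = λ² − (tr M) λ + det M.
tr M = 5 + 1 = 6.
det M = 5·1 − (-4)² = 5 − 16 = -11.
Characteristic polynomial: λ² − 6λ − 11 = 0.
Discriminant Δ = (tr M)² − 4·det M = 36 − (-44) = 80; √Δ = 8.944272.
λ = (tr M ± √Δ)/2 = (6 ± 8.944272)/2, giving (tr M − √Δ)/2 = -1.4721 and (tr M + √Δ)/2 = 7.4721.

Eigenvalues sorted in increasing order: [-1.4721, 7.4721].


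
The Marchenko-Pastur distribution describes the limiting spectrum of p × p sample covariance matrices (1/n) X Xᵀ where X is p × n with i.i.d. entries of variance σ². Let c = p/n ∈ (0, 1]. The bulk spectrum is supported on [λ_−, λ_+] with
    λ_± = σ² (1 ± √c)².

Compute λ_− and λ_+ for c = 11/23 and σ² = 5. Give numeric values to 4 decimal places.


c = 11/23 = 0.478261; √c = 0.691564.
λ_− = σ² (1 − √c)² = 5 · (1 − 0.691564)² = 5 · (0.308436)² = 0.475664.
λ_+ = σ² (1 + √c)² = 5 · (1 + 0.691564)² = 5 · (1.691564)² = 14.306945.

Rounded to 4 decimal places: λ_− ≈ 0.4757, λ_+ ≈ 14.3069.


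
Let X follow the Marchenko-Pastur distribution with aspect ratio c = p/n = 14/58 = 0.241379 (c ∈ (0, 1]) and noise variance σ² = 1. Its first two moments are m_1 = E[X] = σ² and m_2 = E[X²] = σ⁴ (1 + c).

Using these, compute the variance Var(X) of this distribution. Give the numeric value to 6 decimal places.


m_1 = E[X] = σ² = 1, so m_1² = 1.
m_2 = E[X²] = σ⁴ (1 + c) = 1 · (1 + 0.241379) = 1 · 1.241379 = 1.241379.
(Note m_2 − m_1² simplifies to c · σ⁴ = 0.241379 · 1.)

Var(X) = m_2 − m_1² = 1.241379 − 1 = 0.241379.


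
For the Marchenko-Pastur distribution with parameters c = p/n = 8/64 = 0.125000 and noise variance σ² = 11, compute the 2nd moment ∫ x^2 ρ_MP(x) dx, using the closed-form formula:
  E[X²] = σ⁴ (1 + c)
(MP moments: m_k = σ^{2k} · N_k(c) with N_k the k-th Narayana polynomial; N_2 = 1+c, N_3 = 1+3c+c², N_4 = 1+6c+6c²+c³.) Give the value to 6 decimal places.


E[X²] = σ⁴ (1 + c) (second MP moment). With σ² = 11 (so σ⁴ = 121) and c = 8/64 = 0.125000: E[X²] = 121 · (1 + 0.125000) = 121 · 1.125000.

So E[X^2] = 136.125000.


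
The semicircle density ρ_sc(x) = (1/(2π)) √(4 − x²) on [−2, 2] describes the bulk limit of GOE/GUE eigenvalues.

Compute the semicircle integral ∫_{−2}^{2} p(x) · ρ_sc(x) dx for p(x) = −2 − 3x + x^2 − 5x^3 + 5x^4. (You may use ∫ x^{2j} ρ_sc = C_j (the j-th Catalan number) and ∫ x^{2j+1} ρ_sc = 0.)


Write p(x) = Σ a_i x^i, split into monomials and integrate each against ρ_sc separately.
Using ∫ x^{2j} ρ_sc = C_j = (1/(j+1)) C(2j, j) (Catalan numbers) and ∫ x^{2j+1} ρ_sc = 0 (odd monomials vanish by symmetry):
  i = 0 (even): a_0 · C_{0} = -2 · 1 = -2
  i = 1 (odd): ∫ x^1 ρ_sc = 0 (vanishes)
  i = 2 (even): a_2 · C_{1} = 1 · 1 = 1
  i = 3 (odd): ∫ x^3 ρ_sc = 0 (vanishes)
  i = 4 (even): a_4 · C_{2} = 5 · 2 = 10

Summing the contributions: ∫_{−2}^{2} p(x) ρ_sc(x) dx = (-2) + 1 + 10 = 9.


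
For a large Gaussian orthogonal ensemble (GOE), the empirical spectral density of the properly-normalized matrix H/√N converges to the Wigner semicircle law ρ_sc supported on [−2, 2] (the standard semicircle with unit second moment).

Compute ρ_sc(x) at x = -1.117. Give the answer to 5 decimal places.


ρ_sc(x) = (1/(2π)) √(4 − x²). With x = -1.117:
  4 − x² = 4 − (-1.117)² = 4 − 1.247689 = 2.752311.
  √(4 − x²) = 1.659009.
  1/(2π) = 0.159155.
  ρ_sc(-1.117) = 0.159155 · 1.659009 = 0.264039.

Rounded to 5 decimal places: ρ_sc(-1.117) ≈ 0.26404.


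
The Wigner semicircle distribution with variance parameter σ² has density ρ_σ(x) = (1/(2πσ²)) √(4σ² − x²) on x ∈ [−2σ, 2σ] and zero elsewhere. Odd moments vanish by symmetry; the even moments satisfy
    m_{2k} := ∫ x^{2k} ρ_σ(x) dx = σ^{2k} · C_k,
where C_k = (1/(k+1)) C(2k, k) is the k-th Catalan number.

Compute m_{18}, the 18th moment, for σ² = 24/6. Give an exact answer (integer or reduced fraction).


By the scaled semicircle moment identity, m_{2k} = σ^{2k} · C_k with k = 9.
C_9 = (1/(k+1)) · C(2k, k) = (1/10) · C(18, 9) = (1/10) · 48620 = 4862.
σ^{2k} = (σ²)^k = (24/6)^9 = 262144.

Therefore m_{18} = σ^{18} · C_9 = 262144 · 4862 = 1274544128.


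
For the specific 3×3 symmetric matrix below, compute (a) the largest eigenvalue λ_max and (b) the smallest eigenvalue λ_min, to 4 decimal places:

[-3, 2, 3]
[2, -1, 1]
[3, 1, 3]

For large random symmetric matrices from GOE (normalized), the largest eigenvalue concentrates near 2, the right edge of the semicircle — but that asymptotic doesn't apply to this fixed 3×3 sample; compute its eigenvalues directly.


Since M is real symmetric, all three eigenvalues are real; they are the roots of det(λI − M) = λ³ − (tr M) λ² + s λ − det M, where s is the sum of the principal 2×2 minors.
tr M = -3 + (-1) + 3 = -1.
s = ((-3)·(-1) − 2²) + ((-3)·3 − 3²) + ((-1)·3 − 1²) = -1 + (-18) + (-4) = -23.
det M (expand along row 1) = (-3)·(-4) − 2·3 + 3·5 = 21.
Characteristic polynomial: λ³ + λ² − 23λ − 21 = 0.
Substitute λ = y + (tr M)/3 = y − 0.333333 to remove the quadratic term: y³ + p·y + q = 0 with p = s − (tr M)²/3 = -23.333333 and q = −2(tr M)³/27 + (tr M)·s/3 − det M = -13.259259.
Three real roots ⇒ use the trigonometric (Viète) form: r = 2√(−p/3) = 5.577734, φ = arccos(3q/(p·r)) = arccos(0.305637) = 1.260189 rad.
y_k = r·cos(φ/3 − 2πk/3) for k = 0, 1, 2 gives y = 5.092824, -0.576464, -4.516360.
λ_k = y_k − 0.333333 gives λ = 4.7595, -0.9098, -4.8497 (check: the sum is -1.0000 = tr M).

Hence λ_max = 4.7595 and λ_min = -4.8497.


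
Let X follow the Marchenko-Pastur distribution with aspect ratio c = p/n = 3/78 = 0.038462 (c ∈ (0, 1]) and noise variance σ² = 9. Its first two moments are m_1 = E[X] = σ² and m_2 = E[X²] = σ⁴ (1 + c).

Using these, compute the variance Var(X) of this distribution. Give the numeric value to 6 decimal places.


m_1 = E[X] = σ² = 9, so m_1² = 81.
m_2 = E[X²] = σ⁴ (1 + c) = 81 · (1 + 0.038462) = 81 · 1.038462 = 84.115385.
(Note m_2 − m_1² simplifies to c · σ⁴ = 0.038462 · 81.)

Var(X) = m_2 − m_1² = 84.115385 − 81 = 3.115385.


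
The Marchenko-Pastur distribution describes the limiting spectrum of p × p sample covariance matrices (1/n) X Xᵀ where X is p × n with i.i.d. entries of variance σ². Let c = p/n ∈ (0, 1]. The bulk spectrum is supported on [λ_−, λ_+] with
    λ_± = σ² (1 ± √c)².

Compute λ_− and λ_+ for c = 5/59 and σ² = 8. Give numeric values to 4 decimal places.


c = 5/59 = 0.084746; √c = 0.291111.
λ_− = σ² (1 − √c)² = 8 · (1 − 0.291111)² = 8 · (0.708889)² = 4.020186.
λ_+ = σ² (1 + √c)² = 8 · (1 + 0.291111)² = 8 · (1.291111)² = 13.335746.

Rounded to 4 decimal places: λ_− ≈ 4.0202, λ_+ ≈ 13.3357.


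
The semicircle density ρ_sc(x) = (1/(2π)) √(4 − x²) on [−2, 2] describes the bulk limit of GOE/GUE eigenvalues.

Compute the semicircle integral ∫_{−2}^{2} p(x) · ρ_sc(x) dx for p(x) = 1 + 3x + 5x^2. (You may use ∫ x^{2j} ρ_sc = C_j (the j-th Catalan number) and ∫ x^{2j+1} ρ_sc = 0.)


Write p(x) = Σ a_i x^i, split into monomials and integrate each against ρ_sc separately.
Using ∫ x^{2j} ρ_sc = C_j = (1/(j+1)) C(2j, j) (Catalan numbers) and ∫ x^{2j+1} ρ_sc = 0 (odd monomials vanish by symmetry):
  i = 0 (even): a_0 · C_{0} = 1 · 1 = 1
  i = 1 (odd): ∫ x^1 ρ_sc = 0 (vanishes)
  i = 2 (even): a_2 · C_{1} = 5 · 1 = 5

Summing the contributions: ∫_{−2}^{2} p(x) ρ_sc(x) dx = 1 + 5 = 6.


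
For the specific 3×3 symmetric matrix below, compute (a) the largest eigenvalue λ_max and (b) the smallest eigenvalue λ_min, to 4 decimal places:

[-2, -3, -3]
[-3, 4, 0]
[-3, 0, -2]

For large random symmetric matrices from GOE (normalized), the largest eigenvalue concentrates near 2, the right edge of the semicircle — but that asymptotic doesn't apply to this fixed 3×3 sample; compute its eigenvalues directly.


Since M is real symmetric, all three eigenvalues are real; they are the roots of det(λI − M) = λ³ − (tr M) λ² + s λ − det M, where s is the sum of the principal 2×2 minors.
tr M = -2 + 4 + (-2) = 0.
s = ((-2)·4 − (-3)²) + ((-2)·(-2) − (-3)²) + (4·(-2) − 0²) = -17 + (-5) + (-8) = -30.
det M (expand along row 1) = (-2)·(-8) − (-3)·6 + (-3)·12 = -2.
Characteristic polynomial: λ³ − 30λ + 2 = 0.
Substitute λ = y + (tr M)/3 = y + 0.000000 to remove the quadratic term: y³ + p·y + q = 0 with p = s − (tr M)²/3 = -30.000000 and q = −2(tr M)³/27 + (tr M)·s/3 − det M = 2.000000.
Three real roots ⇒ use the trigonometric (Viète) form: r = 2√(−p/3) = 6.324555, φ = arccos(3q/(p·r)) = arccos(-0.031623) = 1.602424 rad.
y_k = r·cos(φ/3 − 2πk/3) for k = 0, 1, 2 gives y = 5.443583, 0.066677, -5.510259.
λ_k = y_k + 0.000000 gives λ = 5.4436, 0.0667, -5.5103 (check: the sum is 0.0000 = tr M).

Hence λ_max = 5.4436 and λ_min = -5.5103.


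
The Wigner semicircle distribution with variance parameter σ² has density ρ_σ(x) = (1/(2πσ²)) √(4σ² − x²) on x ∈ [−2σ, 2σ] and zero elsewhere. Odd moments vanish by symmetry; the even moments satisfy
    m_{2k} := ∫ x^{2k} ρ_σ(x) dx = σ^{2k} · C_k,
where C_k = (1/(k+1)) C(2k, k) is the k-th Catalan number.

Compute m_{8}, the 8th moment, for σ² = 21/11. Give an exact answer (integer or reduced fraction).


By the scaled semicircle moment identity, m_{2k} = σ^{2k} · C_k with k = 4.
C_4 = (1/(k+1)) · C(2k, k) = (1/5) · C(8, 4) = (1/5) · 70 = 14.
σ^{2k} = (σ²)^k = (21/11)^4 = 194481/14641.

Therefore m_{8} = σ^{8} · C_4 = (194481/14641) · 14 = 2722734/14641.


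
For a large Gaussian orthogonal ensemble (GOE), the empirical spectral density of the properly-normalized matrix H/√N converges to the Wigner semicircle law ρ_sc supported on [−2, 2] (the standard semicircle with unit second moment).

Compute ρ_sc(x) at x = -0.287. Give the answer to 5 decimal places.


ρ_sc(x) = (1/(2π)) √(4 − x²). With x = -0.287:
  4 − x² = 4 − (-0.287)² = 4 − 0.082369 = 3.917631.
  √(4 − x²) = 1.979301.
  1/(2π) = 0.159155.
  ρ_sc(-0.287) = 0.159155 · 1.979301 = 0.315015.

Rounded to 5 decimal places: ρ_sc(-0.287) ≈ 0.31502.


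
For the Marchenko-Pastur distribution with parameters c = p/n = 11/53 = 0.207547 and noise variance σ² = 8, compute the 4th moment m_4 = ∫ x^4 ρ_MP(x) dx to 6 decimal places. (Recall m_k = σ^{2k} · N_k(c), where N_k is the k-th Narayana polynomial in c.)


E[X⁴] = σ⁸ (1 + 6c + 6c² + c³) (fourth MP moment). With σ² = 8 (so σ⁸ = 4096) and c = 11/53 = 0.207547: E[X⁴] = 4096 · (1 + 6·0.207547 + 6·(0.207547)² + (0.207547)³) = 4096 · 2.512678.

So E[X^4] = 10291.930117.


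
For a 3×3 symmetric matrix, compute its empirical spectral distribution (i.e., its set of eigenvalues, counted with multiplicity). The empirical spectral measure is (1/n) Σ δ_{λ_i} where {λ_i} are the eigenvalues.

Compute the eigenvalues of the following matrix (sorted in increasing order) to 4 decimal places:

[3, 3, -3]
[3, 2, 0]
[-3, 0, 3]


Since M is real symmetric, all three eigenvalues are real; they are the roots of det(λI − M) = λ³ − (tr M) λ² + s λ − det M, where s is the sum of the principal 2×2 minors.
tr M = 3 + 2 + 3 = 8.
s = (3·2 − 3²) + (3·3 − (-3)²) + (2·3 − 0²) = -3 + 0 + 6 = 3.
det M (expand along row 1) = 3·6 − 3·9 + (-3)·6 = -27.
Characteristic polynomial: λ³ − 8λ² + 3λ + 27 = 0.
Substitute λ = y + (tr M)/3 = y + 2.666667 to remove the quadratic term: y³ + p·y + q = 0 with p = s − (tr M)²/3 = -18.333333 and q = −2(tr M)³/27 + (tr M)·s/3 − det M = -2.925926.
Three real roots ⇒ use the trigonometric (Viète) form: r = 2√(−p/3) = 4.944132, φ = arccos(3q/(p·r)) = arccos(0.096840) = 1.473805 rad.
y_k = r·cos(φ/3 − 2πk/3) for k = 0, 1, 2 gives y = 4.359416, -0.159819, -4.199597.
λ_k = y_k + 2.666667 gives λ = 7.0261, 2.5068, -1.5329 (check: the sum is 8.0000 = tr M).

Eigenvalues sorted in increasing order: [-1.5329, 2.5068, 7.0261].


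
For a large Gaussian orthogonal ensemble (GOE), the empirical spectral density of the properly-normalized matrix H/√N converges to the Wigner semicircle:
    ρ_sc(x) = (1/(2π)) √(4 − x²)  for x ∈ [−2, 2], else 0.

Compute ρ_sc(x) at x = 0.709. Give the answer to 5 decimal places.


ρ_sc(x) = (1/(2π)) √(4 − x²). With x = 0.709:
  4 − x² = 4 − (0.709)² = 4 − 0.502681 = 3.497319.
  √(4 − x²) = 1.870112.
  1/(2π) = 0.159155.
  ρ_sc(0.709) = 0.159155 · 1.870112 = 0.297638.

Rounded to 5 decimal places: ρ_sc(0.709) ≈ 0.29764.


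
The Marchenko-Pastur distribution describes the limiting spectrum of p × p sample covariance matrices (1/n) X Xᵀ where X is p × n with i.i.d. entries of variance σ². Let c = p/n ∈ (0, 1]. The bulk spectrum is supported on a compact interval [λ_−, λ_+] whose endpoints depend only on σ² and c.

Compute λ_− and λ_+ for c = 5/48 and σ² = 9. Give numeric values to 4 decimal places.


c = 5/48 = 0.104167; √c = 0.322749.
λ_− = σ² (1 − √c)² = 9 · (1 − 0.322749)² = 9 · (0.677251)² = 4.128025.
λ_+ = σ² (1 + √c)² = 9 · (1 + 0.322749)² = 9 · (1.322749)² = 15.746975.

Rounded to 4 decimal places: λ_− ≈ 4.1280, λ_+ ≈ 15.7470.


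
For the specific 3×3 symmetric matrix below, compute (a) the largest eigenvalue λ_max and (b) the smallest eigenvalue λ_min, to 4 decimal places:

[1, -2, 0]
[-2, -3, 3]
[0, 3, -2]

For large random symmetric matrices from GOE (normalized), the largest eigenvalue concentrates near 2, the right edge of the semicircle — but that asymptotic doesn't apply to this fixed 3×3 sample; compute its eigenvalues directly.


Since M is real symmetric, all three eigenvalues are real; they are the roots of det(λI − M) = λ³ − (tr M) λ² + s λ − det M, where s is the sum of the principal 2×2 minors.
tr M = 1 + (-3) + (-2) = -4.
s = (1·(-3) − (-2)²) + (1·(-2) − 0²) + ((-3)·(-2) − 3²) = -7 + (-2) + (-3) = -12.
det M (expand along row 1) = 1·(-3) − (-2)·4 + 0·(-6) = 5.
Characteristic polynomial: λ³ + 4λ² − 12λ − 5 = 0.
Substitute λ = y + (tr M)/3 = y − 1.333333 to remove the quadratic term: y³ + p·y + q = 0 with p = s − (tr M)²/3 = -17.333333 and q = −2(tr M)³/27 + (tr M)·s/3 − det M = 15.740741.
Three real roots ⇒ use the trigonometric (Viète) form: r = 2√(−p/3) = 4.807402, φ = arccos(3q/(p·r)) = arccos(-0.566701) = 2.173293 rad.
y_k = r·cos(φ/3 − 2πk/3) for k = 0, 1, 2 gives y = 3.600151, 0.959003, -4.559155.
λ_k = y_k − 1.333333 gives λ = 2.2668, -0.3743, -5.8925 (check: the sum is -4.0000 = tr M).

Hence λ_max = 2.2668 and λ_min = -5.8925.


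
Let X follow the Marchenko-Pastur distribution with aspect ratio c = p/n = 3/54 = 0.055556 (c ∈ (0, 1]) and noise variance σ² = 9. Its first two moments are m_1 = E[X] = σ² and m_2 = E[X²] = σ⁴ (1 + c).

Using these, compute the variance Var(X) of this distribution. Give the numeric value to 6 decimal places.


m_1 = E[X] = σ² = 9, so m_1² = 81.
m_2 = E[X²] = σ⁴ (1 + c) = 81 · (1 + 0.055556) = 81 · 1.055556 = 85.500000.
(Note m_2 − m_1² simplifies to c · σ⁴ = 0.055556 · 81.)

Var(X) = m_2 − m_1² = 85.500000 − 81 = 4.500000.


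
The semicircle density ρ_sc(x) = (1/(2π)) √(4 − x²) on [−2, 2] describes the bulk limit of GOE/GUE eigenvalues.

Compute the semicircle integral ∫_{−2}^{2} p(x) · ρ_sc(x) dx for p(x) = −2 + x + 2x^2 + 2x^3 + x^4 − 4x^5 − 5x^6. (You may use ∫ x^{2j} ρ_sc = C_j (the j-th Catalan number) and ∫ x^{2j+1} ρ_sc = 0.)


Write p(x) = Σ a_i x^i, split into monomials and integrate each against ρ_sc separately.
Using ∫ x^{2j} ρ_sc = C_j = (1/(j+1)) C(2j, j) (Catalan numbers) and ∫ x^{2j+1} ρ_sc = 0 (odd monomials vanish by symmetry):
  i = 0 (even): a_0 · C_{0} = -2 · 1 = -2
  i = 1 (odd): ∫ x^1 ρ_sc = 0 (vanishes)
  i = 2 (even): a_2 · C_{1} = 2 · 1 = 2
  i = 3 (odd): ∫ x^3 ρ_sc = 0 (vanishes)
  i = 4 (even): a_4 · C_{2} = 1 · 2 = 2
  i = 5 (odd): ∫ x^5 ρ_sc = 0 (vanishes)
  i = 6 (even): a_6 · C_{3} = -5 · 5 = -25

Summing the contributions: ∫_{−2}^{2} p(x) ρ_sc(x) dx = (-2) + 2 + 2 + (-25) = -23.


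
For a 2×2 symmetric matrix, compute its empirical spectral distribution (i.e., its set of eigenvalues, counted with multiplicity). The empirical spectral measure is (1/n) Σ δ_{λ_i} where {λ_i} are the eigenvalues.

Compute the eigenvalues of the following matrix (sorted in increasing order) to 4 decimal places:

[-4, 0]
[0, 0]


Since M is real symmetric, both eigenvalues are real; they are the roots of det(λI − M) = λ² − (tr M) λ + det M.
tr M = -4 + 0 = -4.
det M = (-4)·0 − 0² = 0 − 0 = 0.
Characteristic polynomial: λ² + 4λ = 0.
Discriminant Δ = (tr M)² − 4·det M = 16 − 0 = 16; √Δ = 4.000000.
λ = (tr M ± √Δ)/2 = (-4 ± 4.000000)/2, giving (tr M − √Δ)/2 = -4.0000 and (tr M + √Δ)/2 = 0.0000.

Eigenvalues sorted in increasing order: [-4.0000, 0.0000].


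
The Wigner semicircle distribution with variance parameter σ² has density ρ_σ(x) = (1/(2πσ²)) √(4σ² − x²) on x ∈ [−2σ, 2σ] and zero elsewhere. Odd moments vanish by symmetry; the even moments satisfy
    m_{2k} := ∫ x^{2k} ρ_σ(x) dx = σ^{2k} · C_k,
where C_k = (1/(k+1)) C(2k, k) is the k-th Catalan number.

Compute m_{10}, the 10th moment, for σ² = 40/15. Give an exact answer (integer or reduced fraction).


By the scaled semicircle moment identity, m_{2k} = σ^{2k} · C_k with k = 5.
C_5 = (1/(k+1)) · C(2k, k) = (1/6) · C(10, 5) = (1/6) · 252 = 42.
σ^{2k} = (σ²)^k = (40/15)^5 = 32768/243.

Therefore m_{10} = σ^{10} · C_5 = (32768/243) · 42 = 458752/81.


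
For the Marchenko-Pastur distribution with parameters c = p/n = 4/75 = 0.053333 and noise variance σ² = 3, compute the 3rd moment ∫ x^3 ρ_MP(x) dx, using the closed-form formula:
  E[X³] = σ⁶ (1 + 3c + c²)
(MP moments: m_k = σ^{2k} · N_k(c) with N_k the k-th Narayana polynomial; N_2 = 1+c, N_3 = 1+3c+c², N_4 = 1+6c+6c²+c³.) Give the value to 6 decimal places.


E[X³] = σ⁶ (1 + 3c + c²) (third MP moment). With σ² = 3 (so σ⁶ = 27) and c = 4/75 = 0.053333: E[X³] = 27 · (1 + 3·0.053333 + (0.053333)²) = 27 · 1.162844.

So E[X^3] = 31.396800.


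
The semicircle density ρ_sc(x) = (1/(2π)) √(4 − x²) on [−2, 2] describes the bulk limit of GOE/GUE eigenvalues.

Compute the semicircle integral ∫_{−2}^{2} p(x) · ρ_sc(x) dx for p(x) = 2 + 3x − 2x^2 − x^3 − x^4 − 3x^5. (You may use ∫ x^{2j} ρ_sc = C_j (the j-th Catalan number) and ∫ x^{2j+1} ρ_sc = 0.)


Write p(x) = Σ a_i x^i, split into monomials and integrate each against ρ_sc separately.
Using ∫ x^{2j} ρ_sc = C_j = (1/(j+1)) C(2j, j) (Catalan numbers) and ∫ x^{2j+1} ρ_sc = 0 (odd monomials vanish by symmetry):
  i = 0 (even): a_0 · C_{0} = 2 · 1 = 2
  i = 1 (odd): ∫ x^1 ρ_sc = 0 (vanishes)
  i = 2 (even): a_2 · C_{1} = -2 · 1 = -2
  i = 3 (odd): ∫ x^3 ρ_sc = 0 (vanishes)
  i = 4 (even): a_4 · C_{2} = -1 · 2 = -2
  i = 5 (odd): ∫ x^5 ρ_sc = 0 (vanishes)

Summing the contributions: ∫_{−2}^{2} p(x) ρ_sc(x) dx = 2 + (-2) + (-2) = -2.


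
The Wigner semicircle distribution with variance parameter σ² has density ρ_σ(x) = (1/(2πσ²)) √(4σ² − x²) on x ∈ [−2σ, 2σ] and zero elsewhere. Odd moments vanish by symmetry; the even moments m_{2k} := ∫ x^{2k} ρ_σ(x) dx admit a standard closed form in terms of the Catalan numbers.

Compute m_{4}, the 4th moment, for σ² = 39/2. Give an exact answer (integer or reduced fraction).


By the scaled semicircle moment identity, m_{2k} = σ^{2k} · C_k with k = 2.
C_2 = (1/(k+1)) · C(2k, k) = (1/3) · C(4, 2) = (1/3) · 6 = 2.
σ^{2k} = (σ²)^k = (39/2)^2 = 1521/4.

Therefore m_{4} = σ^{4} · C_2 = (1521/4) · 2 = 1521/2.


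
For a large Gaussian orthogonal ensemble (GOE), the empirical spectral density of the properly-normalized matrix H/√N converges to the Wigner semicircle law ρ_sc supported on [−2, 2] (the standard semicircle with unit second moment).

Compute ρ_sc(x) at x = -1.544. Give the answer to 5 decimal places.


ρ_sc(x) = (1/(2π)) √(4 − x²). With x = -1.544:
  4 − x² = 4 − (-1.544)² = 4 − 2.383936 = 1.616064.
  √(4 − x²) = 1.271245.
  1/(2π) = 0.159155.
  ρ_sc(-1.544) = 0.159155 · 1.271245 = 0.202325.

Rounded to 5 decimal places: ρ_sc(-1.544) ≈ 0.20232.


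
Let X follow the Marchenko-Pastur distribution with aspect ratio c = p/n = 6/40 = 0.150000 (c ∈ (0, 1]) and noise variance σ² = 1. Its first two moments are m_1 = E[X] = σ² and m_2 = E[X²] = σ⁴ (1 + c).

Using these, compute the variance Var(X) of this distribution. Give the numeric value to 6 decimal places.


m_1 = E[X] = σ² = 1, so m_1² = 1.
m_2 = E[X²] = σ⁴ (1 + c) = 1 · (1 + 0.150000) = 1 · 1.150000 = 1.150000.
(Note m_2 − m_1² simplifies to c · σ⁴ = 0.150000 · 1.)

Var(X) = m_2 − m_1² = 1.150000 − 1 = 0.150000.


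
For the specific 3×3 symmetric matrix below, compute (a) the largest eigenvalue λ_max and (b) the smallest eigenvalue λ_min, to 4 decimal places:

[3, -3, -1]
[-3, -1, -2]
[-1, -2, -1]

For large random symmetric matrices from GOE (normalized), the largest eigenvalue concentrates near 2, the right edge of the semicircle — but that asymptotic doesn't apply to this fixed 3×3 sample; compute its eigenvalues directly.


Since M is real symmetric, all three eigenvalues are real; they are the roots of det(λI − M) = λ³ − (tr M) λ² + s λ − det M, where s is the sum of the principal 2×2 minors.
tr M = 3 + (-1) + (-1) = 1.
s = (3·(-1) − (-3)²) + (3·(-1) − (-1)²) + ((-1)·(-1) − (-2)²) = -12 + (-4) + (-3) = -19.
det M (expand along row 1) = 3·(-3) − (-3)·1 + (-1)·5 = -11.
Characteristic polynomial: λ³ − λ² − 19λ + 11 = 0.
Substitute λ = y + (tr M)/3 = y + 0.333333 to remove the quadratic term: y³ + p·y + q = 0 with p = s − (tr M)²/3 = -19.333333 and q = −2(tr M)³/27 + (tr M)·s/3 − det M = 4.592593.
Three real roots ⇒ use the trigonometric (Viète) form: r = 2√(−p/3) = 5.077182, φ = arccos(3q/(p·r)) = arccos(-0.140362) = 1.711623 rad.
y_k = r·cos(φ/3 − 2πk/3) for k = 0, 1, 2 gives y = 4.273001, 0.238247, -4.511249.
λ_k = y_k + 0.333333 gives λ = 4.6063, 0.5716, -4.1779 (check: the sum is 1.0000 = tr M).

Hence λ_max = 4.6063 and λ_min = -4.1779.


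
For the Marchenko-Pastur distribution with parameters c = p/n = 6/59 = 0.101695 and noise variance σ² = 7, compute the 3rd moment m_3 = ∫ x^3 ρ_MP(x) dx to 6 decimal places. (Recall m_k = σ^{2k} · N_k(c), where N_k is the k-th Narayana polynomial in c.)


E[X³] = σ⁶ (1 + 3c + c²) (third MP moment). With σ² = 7 (so σ⁶ = 343) and c = 6/59 = 0.101695: E[X³] = 343 · (1 + 3·0.101695 + (0.101695)²) = 343 · 1.315427.

So E[X^3] = 451.191324.


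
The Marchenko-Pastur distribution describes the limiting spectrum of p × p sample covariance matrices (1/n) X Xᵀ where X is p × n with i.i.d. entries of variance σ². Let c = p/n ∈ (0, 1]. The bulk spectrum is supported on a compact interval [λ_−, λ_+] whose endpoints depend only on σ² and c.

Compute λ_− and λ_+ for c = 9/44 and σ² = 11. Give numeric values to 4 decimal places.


c = 9/44 = 0.204545; √c = 0.452267.
λ_− = σ² (1 − √c)² = 11 · (1 − 0.452267)² = 11 · (0.547733)² = 3.300126.
λ_+ = σ² (1 + √c)² = 11 · (1 + 0.452267)² = 11 · (1.452267)² = 23.199874.

Rounded to 4 decimal places: λ_− ≈ 3.3001, λ_+ ≈ 23.1999.


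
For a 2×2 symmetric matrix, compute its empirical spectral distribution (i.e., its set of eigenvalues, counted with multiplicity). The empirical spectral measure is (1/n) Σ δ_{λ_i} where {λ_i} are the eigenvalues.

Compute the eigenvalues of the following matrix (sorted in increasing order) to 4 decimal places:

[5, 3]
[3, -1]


Since M is real symmetric, both eigenvalues are real; they are the roots of det(λI − M) = λ² − (tr M) λ + det M.
tr M = 5 + (-1) = 4.
det M = 5·(-1) − 3² = -5 − 9 = -14.
Characteristic polynomial: λ² − 4λ − 14 = 0.
Discriminant Δ = (tr M)² − 4·det M = 16 − (-56) = 72; √Δ = 8.485281.
λ = (tr M ± √Δ)/2 = (4 ± 8.485281)/2, giving (tr M − √Δ)/2 = -2.2426 and (tr M + √Δ)/2 = 6.2426.

Eigenvalues sorted in increasing order: [-2.2426, 6.2426].


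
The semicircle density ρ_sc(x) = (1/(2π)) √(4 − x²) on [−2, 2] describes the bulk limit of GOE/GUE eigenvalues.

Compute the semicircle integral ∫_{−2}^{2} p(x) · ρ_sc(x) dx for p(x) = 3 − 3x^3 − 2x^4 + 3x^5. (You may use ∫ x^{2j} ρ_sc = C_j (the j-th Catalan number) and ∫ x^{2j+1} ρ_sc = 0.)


Write p(x) = Σ a_i x^i, split into monomials and integrate each against ρ_sc separately.
Using ∫ x^{2j} ρ_sc = C_j = (1/(j+1)) C(2j, j) (Catalan numbers) and ∫ x^{2j+1} ρ_sc = 0 (odd monomials vanish by symmetry):
  i = 0 (even): a_0 · C_{0} = 3 · 1 = 3
  i = 3 (odd): ∫ x^3 ρ_sc = 0 (vanishes)
  i = 4 (even): a_4 · C_{2} = -2 · 2 = -4
  i = 5 (odd): ∫ x^5 ρ_sc = 0 (vanishes)

Summing the contributions: ∫_{−2}^{2} p(x) ρ_sc(x) dx = 3 + (-4) = -1.


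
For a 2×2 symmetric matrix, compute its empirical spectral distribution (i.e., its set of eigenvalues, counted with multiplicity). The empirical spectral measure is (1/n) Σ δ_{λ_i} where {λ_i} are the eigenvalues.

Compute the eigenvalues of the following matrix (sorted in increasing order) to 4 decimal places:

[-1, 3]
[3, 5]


Since M is real symmetric, both eigenvalues are real; they are the roots of det(λI − M) = λ² − (tr M) λ + det M.
tr M = -1 + 5 = 4.
det M = (-1)·5 − 3² = -5 − 9 = -14.
Characteristic polynomial: λ² − 4λ − 14 = 0.
Discriminant Δ = (tr M)² − 4·det M = 16 − (-56) = 72; √Δ = 8.485281.
λ = (tr M ± √Δ)/2 = (4 ± 8.485281)/2, giving (tr M − √Δ)/2 = -2.2426 and (tr M + √Δ)/2 = 6.2426.

Eigenvalues sorted in increasing order: [-2.2426, 6.2426].


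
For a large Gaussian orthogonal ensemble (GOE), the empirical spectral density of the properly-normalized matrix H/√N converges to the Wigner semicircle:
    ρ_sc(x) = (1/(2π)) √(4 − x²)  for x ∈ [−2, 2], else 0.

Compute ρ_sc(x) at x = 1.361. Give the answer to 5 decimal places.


ρ_sc(x) = (1/(2π)) √(4 − x²). With x = 1.361:
  4 − x² = 4 − (1.361)² = 4 − 1.852321 = 2.147679.
  √(4 − x²) = 1.465496.
  1/(2π) = 0.159155.
  ρ_sc(1.361) = 0.159155 · 1.465496 = 0.233241.

Rounded to 5 decimal places: ρ_sc(1.361) ≈ 0.23324.


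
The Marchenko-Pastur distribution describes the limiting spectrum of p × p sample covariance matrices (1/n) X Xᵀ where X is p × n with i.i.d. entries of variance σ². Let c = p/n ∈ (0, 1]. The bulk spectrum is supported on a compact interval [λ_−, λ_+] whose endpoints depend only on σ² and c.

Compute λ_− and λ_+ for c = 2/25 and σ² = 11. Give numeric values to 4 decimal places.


c = 2/25 = 0.080000; √c = 0.282843.
λ_− = σ² (1 − √c)² = 11 · (1 − 0.282843)² = 11 · (0.717157)² = 5.657460.
λ_+ = σ² (1 + √c)² = 11 · (1 + 0.282843)² = 11 · (1.282843)² = 18.102540.

Rounded to 4 decimal places: λ_− ≈ 5.6575, λ_+ ≈ 18.1025.


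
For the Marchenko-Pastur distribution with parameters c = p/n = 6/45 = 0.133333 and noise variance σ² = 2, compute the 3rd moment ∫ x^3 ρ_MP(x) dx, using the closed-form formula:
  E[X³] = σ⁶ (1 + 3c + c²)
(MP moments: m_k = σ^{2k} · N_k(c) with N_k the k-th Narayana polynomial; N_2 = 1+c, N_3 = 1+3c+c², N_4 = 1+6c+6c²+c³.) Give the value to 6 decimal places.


E[X³] = σ⁶ (1 + 3c + c²) (third MP moment). With σ² = 2 (so σ⁶ = 8) and c = 6/45 = 0.133333: E[X³] = 8 · (1 + 3·0.133333 + (0.133333)²) = 8 · 1.417778.

So E[X^3] = 11.342222.


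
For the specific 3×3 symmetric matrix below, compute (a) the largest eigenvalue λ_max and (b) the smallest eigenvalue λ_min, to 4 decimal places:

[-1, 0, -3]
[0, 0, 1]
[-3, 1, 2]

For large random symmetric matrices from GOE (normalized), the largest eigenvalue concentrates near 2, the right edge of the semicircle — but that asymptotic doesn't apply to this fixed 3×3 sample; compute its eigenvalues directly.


Since M is real symmetric, all three eigenvalues are real; they are the roots of det(λI − M) = λ³ − (tr M) λ² + s λ − det M, where s is the sum of the principal 2×2 minors.
tr M = -1 + 0 + 2 = 1.
s = ((-1)·0 − 0²) + ((-1)·2 − (-3)²) + (0·2 − 1²) = 0 + (-11) + (-1) = -12.
det M (expand along row 1) = (-1)·(-1) − 0·3 + (-3)·0 = 1.
Characteristic polynomial: λ³ − λ² − 12λ − 1 = 0.
Substitute λ = y + (tr M)/3 = y + 0.333333 to remove the quadratic term: y³ + p·y + q = 0 with p = s − (tr M)²/3 = -12.333333 and q = −2(tr M)³/27 + (tr M)·s/3 − det M = -5.074074.
Three real roots ⇒ use the trigonometric (Viète) form: r = 2√(−p/3) = 4.055175, φ = arccos(3q/(p·r)) = arccos(0.304360) = 1.261530 rad.
y_k = r·cos(φ/3 − 2πk/3) for k = 0, 1, 2 gives y = 3.701892, -0.417304, -3.284588.
λ_k = y_k + 0.333333 gives λ = 4.0352, -0.0840, -2.9513 (check: the sum is 1.0000 = tr M).

Hence λ_max = 4.0352 and λ_min = -2.9513.


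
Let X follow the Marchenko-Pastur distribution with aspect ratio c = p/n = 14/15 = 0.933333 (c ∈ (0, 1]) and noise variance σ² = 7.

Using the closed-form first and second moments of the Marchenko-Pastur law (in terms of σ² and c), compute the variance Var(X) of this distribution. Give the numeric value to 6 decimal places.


Recall the MP moments m_1 = E[X] = σ² and m_2 = E[X²] = σ⁴ (1 + c).
m_1 = E[X] = σ² = 7, so m_1² = 49.
m_2 = E[X²] = σ⁴ (1 + c) = 49 · (1 + 0.933333) = 49 · 1.933333 = 94.733333.
(Note m_2 − m_1² simplifies to c · σ⁴ = 0.933333 · 49.)

Var(X) = m_2 − m_1² = 94.733333 − 49 = 45.733333.
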